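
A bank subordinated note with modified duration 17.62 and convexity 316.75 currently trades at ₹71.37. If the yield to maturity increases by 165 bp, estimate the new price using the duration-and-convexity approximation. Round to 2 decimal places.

Duration effect: -D_mod·Δy = -17.62 × (+0.0165) = -0.290730
Convexity effect: ½·C·(Δy)² = 0.5 × 316.75 × (0.0165)² = +0.04311759375
ΔP/P ≈ -0.290730 + 0.04311759375 = -0.24761240625
New price ≈ 71.37 × (1 - 0.24761240625) = 53.6979025659375.

₹53.70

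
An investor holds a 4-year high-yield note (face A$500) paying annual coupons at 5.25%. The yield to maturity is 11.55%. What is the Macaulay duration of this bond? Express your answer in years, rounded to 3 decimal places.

Periodic yield y = 0.1155. Discount each cash flow and weight by its year:
  t   CF        PV=CF/(1+0.1155)^t    t·PV
  1        26.25        23.5320        23.5320
  2        26.25        21.0955        42.1910
  3        26.25        18.9113        56.7338
  4       526.25       339.8708     1,359.4831
  Σ                    403.4096     1,481.9399
Price P = Σ PV = 403.4096.
Macaulay duration = Σ(t·PV) / P = 1,481.9399 / 403.4096 = 3.67354 years.

3.674 years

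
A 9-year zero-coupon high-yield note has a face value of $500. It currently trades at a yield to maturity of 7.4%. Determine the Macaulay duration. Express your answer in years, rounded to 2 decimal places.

9.00 years

A zero-coupon bond has a single cash flow at maturity, so its Macaulay duration equals its maturity: 9 years.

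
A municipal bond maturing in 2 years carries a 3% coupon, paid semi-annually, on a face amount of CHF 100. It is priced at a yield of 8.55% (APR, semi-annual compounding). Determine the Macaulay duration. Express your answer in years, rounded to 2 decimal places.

1.95 years

Periodic yield y = 0.04275. Discount each cash flow and weight by its period:
  t   CF        PV=CF/(1+0.04275)^t    t·PV
  1         1.50         1.4385         1.4385
  2         1.50         1.3795         2.7591
  3         1.50         1.3230         3.9689
  4       101.50        85.8510       343.4039
  Σ                     89.9920       351.5704
Price P = Σ PV = 89.9920.
Macaulay duration = Σ(t·PV) / P = 351.5704 / 89.9920 = 3.90669 half-year periods.
In years: 3.90669 / 2 = 1.95334 years.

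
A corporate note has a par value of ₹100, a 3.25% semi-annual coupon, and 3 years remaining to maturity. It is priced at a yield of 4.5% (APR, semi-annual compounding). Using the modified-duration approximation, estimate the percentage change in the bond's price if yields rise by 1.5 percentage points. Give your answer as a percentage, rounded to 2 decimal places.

Periodic yield y = 0.0225. Modified duration first:
  t   CF        PV=CF/(1+0.0225)^t    t·PV
  1        1.625         1.5892         1.5892
  2        1.625         1.5543         3.1085
  3        1.625         1.5201         4.5602
  4        1.625         1.4866         5.9465
  5        1.625         1.4539         7.2695
  6      101.625        88.9243       533.5460
  Σ                     96.5285       556.0201
P = 96.5285; D_Mac = 5.76017 half-year periods = 2.88008 yrs; D_mod = 2.88008/(1+0.0225) = 2.81671 yrs.
ΔP/P ≈ -D_mod · Δy = -2.81671 × (+0.015) = -0.042251 = -4.2251%.

-4.23%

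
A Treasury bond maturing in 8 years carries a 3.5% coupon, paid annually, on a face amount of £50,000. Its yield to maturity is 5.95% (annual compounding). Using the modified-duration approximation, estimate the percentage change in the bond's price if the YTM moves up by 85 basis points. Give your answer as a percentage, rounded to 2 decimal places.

-5.63%

Periodic yield y = 0.0595. Modified duration first:
  t   CF        PV=CF/(1+0.0595)^t    t·PV
  1     1,750.00     1,651.7225     1,651.7225
  2     1,750.00     1,558.9641     3,117.9283
  3     1,750.00     1,471.4150     4,414.2449
  4     1,750.00     1,388.7824     5,555.1296
  5     1,750.00     1,310.7904     6,553.9519
  6     1,750.00     1,237.1783     7,423.0696
  7     1,750.00     1,167.7001     8,173.9008
  8    51,750.00    32,591.3737   260,730.9894
  Σ                 42,377.9264   297,620.9370
P = 42,377.9264; D_Mac = 7.02302 yrs; D_mod = 7.02302/(1+0.0595) = 6.62862 yrs.
ΔP/P ≈ -D_mod · Δy = -6.62862 × (+0.0085) = -0.056343 = -5.6343%.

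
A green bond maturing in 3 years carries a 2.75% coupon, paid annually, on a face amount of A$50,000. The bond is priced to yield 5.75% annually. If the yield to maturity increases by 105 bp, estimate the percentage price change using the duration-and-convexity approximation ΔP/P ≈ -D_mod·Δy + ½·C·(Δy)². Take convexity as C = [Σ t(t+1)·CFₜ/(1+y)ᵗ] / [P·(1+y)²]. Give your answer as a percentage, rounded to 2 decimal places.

With y = 0.0575:
  t   CF        PV=CF/(1+0.0575)^t    t·PV        t(t+1)·PV
  1     1,375.00     1,300.2364     1,300.2364       2,600.4728
  2     1,375.00     1,229.5380     2,459.0759       7,377.2278
  3    51,375.00    43,442.0896   130,326.2687     521,305.0749
  Σ                 45,971.8640   134,085.5811     531,282.7755
P = 45,971.8640; D_Mac = 2.91669 yrs; D_mod = 2.75810 yrs; C = 10.33411.
Duration effect: -2.75810 × (+0.0105) = -0.028960
Convexity effect: 0.5 × 10.33411 × (0.0105)² = +0.0005697
ΔP/P ≈ -0.028960 + 0.0005697 = -0.028390 = -2.8390%.

-2.84%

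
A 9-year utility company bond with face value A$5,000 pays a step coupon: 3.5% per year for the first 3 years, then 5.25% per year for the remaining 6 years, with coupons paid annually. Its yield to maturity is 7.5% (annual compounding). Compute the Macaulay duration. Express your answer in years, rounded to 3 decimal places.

Periodic yield y = 0.075. Discount each cash flow and weight by its year:
  t   CF        PV=CF/(1+0.075)^t    t·PV
  1       175.00       162.7907       162.7907
  2       175.00       151.4332       302.8664
  3       175.00       140.8681       422.6043
  4       262.50       196.5601       786.2406
  5       262.50       182.8466       914.2332
  6       262.50       170.0899     1,020.5394
  7       262.50       158.2232     1,107.5621
  8       262.50       147.1843     1,177.4747
  9     5,262.50     2,744.8330    24,703.4972
  Σ                  4,054.8292    30,597.8086
Price P = Σ PV = 4,054.8292.
Macaulay duration = Σ(t·PV) / P = 30,597.8086 / 4,054.8292 = 7.54602 years.

7.546 years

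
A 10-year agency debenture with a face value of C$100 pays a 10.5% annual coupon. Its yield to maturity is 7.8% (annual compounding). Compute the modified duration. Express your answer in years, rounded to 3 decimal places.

6.425 years

Periodic yield y = 0.078. First find Macaulay duration:
  t   CF        PV=CF/(1+0.078)^t    t·PV
  1        10.50         9.7403         9.7403
  2        10.50         9.0355        18.0710
  3        10.50         8.3817        25.1452
  4        10.50         7.7752        31.1010
  5        10.50         7.2127        36.0633
  6        10.50         6.6908        40.1447
  7        10.50         6.2067        43.4466
  8        10.50         5.7576        46.0606
  9        10.50         5.3410        48.0688
  10      110.50        52.1404       521.4044
  Σ                    118.2818       819.2457
P = 118.2818; Macaulay duration = 819.2457 / 118.2818 = 6.92622 years.
Modified duration = D_Mac / (1 + y) = 6.92622 / 1.078 = 6.42506 years.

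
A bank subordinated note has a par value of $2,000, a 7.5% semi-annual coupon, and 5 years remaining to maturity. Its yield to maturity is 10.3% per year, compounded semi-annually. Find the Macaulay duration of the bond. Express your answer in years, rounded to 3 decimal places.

4.209 years

Periodic yield y = 0.0515. Discount each cash flow and weight by its period:
  t   CF        PV=CF/(1+0.0515)^t    t·PV
  1        75.00        71.3267        71.3267
  2        75.00        67.8333       135.6665
  3        75.00        64.5109       193.5328
  4        75.00        61.3514       245.4054
  5        75.00        58.3465       291.7325
  6        75.00        55.4888       332.9330
  7        75.00        52.7711       369.3979
  8        75.00        50.1865       401.4921
  9        75.00        47.7285       429.5565
  10    2,075.00     1,255.8140    12,558.1403
  Σ                  1,785.3578    15,029.1838
Price P = Σ PV = 1,785.3578.
Macaulay duration = Σ(t·PV) / P = 15,029.1838 / 1,785.3578 = 8.41802 half-year periods.
In years: 8.41802 / 2 = 4.20901 years.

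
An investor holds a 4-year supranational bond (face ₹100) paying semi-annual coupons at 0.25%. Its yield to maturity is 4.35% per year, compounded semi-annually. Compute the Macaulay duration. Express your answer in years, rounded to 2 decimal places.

Periodic yield y = 0.02175. Discount each cash flow and weight by its period:
  t   CF        PV=CF/(1+0.02175)^t    t·PV
  1        0.125         0.1223         0.1223
  2        0.125         0.1197         0.2395
  3        0.125         0.1172         0.3516
  4        0.125         0.1147         0.4588
  5        0.125         0.1123         0.5613
  6        0.125         0.1099         0.6592
  7        0.125         0.1075         0.7527
  8      100.125        84.2918       674.3344
  Σ                     85.0954       677.4796
Price P = Σ PV = 85.0954.
Macaulay duration = Σ(t·PV) / P = 677.4796 / 85.0954 = 7.96141 half-year periods.
In years: 7.96141 / 2 = 3.98071 years.

3.98 years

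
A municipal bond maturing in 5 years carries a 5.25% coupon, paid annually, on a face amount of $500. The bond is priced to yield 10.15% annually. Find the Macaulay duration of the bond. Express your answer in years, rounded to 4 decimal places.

Periodic yield y = 0.1015. Discount each cash flow and weight by its year:
  t   CF        PV=CF/(1+0.1015)^t    t·PV
  1        26.25        23.8311        23.8311
  2        26.25        21.6352        43.2703
  3        26.25        19.6416        58.9247
  4        26.25        17.8316        71.3266
  5       526.25       324.5410     1,622.7051
  Σ                    407.4805     1,820.0578
Price P = Σ PV = 407.4805.
Macaulay duration = Σ(t·PV) / P = 1,820.0578 / 407.4805 = 4.46661 years.

4.4666 years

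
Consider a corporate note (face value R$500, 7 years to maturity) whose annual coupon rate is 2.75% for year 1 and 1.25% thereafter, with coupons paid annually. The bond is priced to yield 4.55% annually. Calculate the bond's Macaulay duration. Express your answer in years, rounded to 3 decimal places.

Periodic yield y = 0.0455. Discount each cash flow and weight by its year:
  t   CF        PV=CF/(1+0.0455)^t    t·PV
  1        13.75        13.1516        13.1516
  2         6.25         5.7178        11.4357
  3         6.25         5.4690        16.4070
  4         6.25         5.2310        20.9240
  5         6.25         5.0033        25.0167
  6         6.25         4.7856        28.7136
  7       506.25       370.7633     2,595.3433
  Σ                    410.1217     2,710.9918
Price P = Σ PV = 410.1217.
Macaulay duration = Σ(t·PV) / P = 2,710.9918 / 410.1217 = 6.61021 years.

6.610 years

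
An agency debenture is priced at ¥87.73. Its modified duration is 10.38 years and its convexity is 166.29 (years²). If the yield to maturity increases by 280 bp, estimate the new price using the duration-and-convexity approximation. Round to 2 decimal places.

Duration effect: -D_mod·Δy = -10.38 × (+0.028) = -0.290640
Convexity effect: ½·C·(Δy)² = 0.5 × 166.29 × (0.028)² = +0.06518568
ΔP/P ≈ -0.290640 + 0.06518568 = -0.22545432
New price ≈ 87.73 × (1 - 0.22545432) = 67.9508925064.

¥67.95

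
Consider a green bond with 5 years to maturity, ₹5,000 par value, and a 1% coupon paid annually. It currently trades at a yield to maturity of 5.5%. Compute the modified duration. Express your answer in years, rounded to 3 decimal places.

Periodic yield y = 0.055. First find Macaulay duration:
  t   CF        PV=CF/(1+0.055)^t    t·PV
  1        50.00        47.3934        47.3934
  2        50.00        44.9226        89.8452
  3        50.00        42.5807       127.7420
  4        50.00        40.3608       161.4433
  5     5,050.00     3,863.9285    19,319.6424
  Σ                  4,039.1860    19,746.0664
P = 4,039.1860; Macaulay duration = 19,746.0664 / 4,039.1860 = 4.88863 years.
Modified duration = D_Mac / (1 + y) = 4.88863 / 1.055 = 4.63377 years.

4.634 years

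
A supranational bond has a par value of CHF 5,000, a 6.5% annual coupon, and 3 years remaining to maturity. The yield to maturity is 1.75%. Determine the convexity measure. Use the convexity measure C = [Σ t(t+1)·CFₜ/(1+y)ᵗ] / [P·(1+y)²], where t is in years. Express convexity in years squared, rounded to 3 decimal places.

With y = 0.0175:
  t   CF        PV=CF/(1+0.0175)^t    t·PV        t(t+1)·PV
  1       325.00       319.4103       319.4103         638.8206
  2       325.00       313.9168       627.8336       1,883.5007
  3     5,325.00     5,054.9441    15,164.8323      60,659.3294
  Σ                  5,688.2712    16,112.0762      63,181.6506
P = 5,688.2712.
Convexity = Σ t(t+1)·PV / [P·(1+y)²] = 63,181.6506 / (5,688.2712 × 1.035306) = 10.72857.

10.729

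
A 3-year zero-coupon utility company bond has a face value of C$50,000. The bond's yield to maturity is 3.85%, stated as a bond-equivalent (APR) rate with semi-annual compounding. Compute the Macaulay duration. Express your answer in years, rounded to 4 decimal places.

3.0000 years

A zero-coupon bond has a single cash flow at maturity, so its Macaulay duration equals its maturity: 3 years.
(Equivalently: 6 semi-annual periods ÷ 2 = 3 years.)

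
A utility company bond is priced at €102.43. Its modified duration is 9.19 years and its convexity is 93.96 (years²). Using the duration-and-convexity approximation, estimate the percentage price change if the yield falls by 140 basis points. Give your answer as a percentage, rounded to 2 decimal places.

Duration effect: -D_mod·Δy = -9.19 × (-0.014) = +0.128660
Convexity effect: ½·C·(Δy)² = 0.5 × 93.96 × (-0.014)² = +0.00920808
ΔP/P ≈ +0.128660 + 0.00920808 = +0.13786808
= +13.786808%.

+13.79%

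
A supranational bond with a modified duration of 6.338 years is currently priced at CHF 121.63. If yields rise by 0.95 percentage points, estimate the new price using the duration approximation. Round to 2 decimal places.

Duration approximation: ΔP/P ≈ -D_mod · Δy = -6.338 × (+0.0095) = -0.060211.
New price ≈ 121.63 × (1 - 0.060211) = 114.30653607.

CHF 114.31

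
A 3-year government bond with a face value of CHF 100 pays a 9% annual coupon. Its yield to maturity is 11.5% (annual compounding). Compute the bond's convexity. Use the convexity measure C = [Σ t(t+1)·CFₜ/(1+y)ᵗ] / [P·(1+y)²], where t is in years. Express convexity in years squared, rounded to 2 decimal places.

8.59

With y = 0.115:
  t   CF        PV=CF/(1+0.115)^t    t·PV        t(t+1)·PV
  1         9.00         8.0717         8.0717          16.1435
  2         9.00         7.2392        14.4785          43.4354
  3       109.00        78.6325       235.8974         943.5896
  Σ                     93.9435       258.4476       1,003.1685
P = 93.9435.
Convexity = Σ t(t+1)·PV / [P·(1+y)²] = 1,003.1685 / (93.9435 × 1.243225) = 8.58930.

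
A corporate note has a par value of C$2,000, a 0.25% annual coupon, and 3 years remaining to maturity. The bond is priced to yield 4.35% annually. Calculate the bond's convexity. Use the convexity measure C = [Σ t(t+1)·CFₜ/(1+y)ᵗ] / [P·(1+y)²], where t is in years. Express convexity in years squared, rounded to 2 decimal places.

With y = 0.0435:
  t   CF        PV=CF/(1+0.0435)^t    t·PV        t(t+1)·PV
  1         5.00         4.7916         4.7916           9.5831
  2         5.00         4.5918         9.1836          27.5509
  3     2,005.00     1,764.5624     5,293.6871      21,174.7486
  Σ                  1,773.9458     5,307.6624      21,211.8827
P = 1,773.9458.
Convexity = Σ t(t+1)·PV / [P·(1+y)²] = 21,211.8827 / (1,773.9458 × 1.088892) = 10.98131.

10.98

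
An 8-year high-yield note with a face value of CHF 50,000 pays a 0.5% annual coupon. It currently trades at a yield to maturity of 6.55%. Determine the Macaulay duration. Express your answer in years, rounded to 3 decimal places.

Periodic yield y = 0.0655. Discount each cash flow and weight by its year:
  t   CF        PV=CF/(1+0.0655)^t    t·PV
  1       250.00       234.6316       234.6316
  2       250.00       220.2080       440.4160
  3       250.00       206.6711       620.0132
  4       250.00       193.9663       775.8650
  5       250.00       182.0425       910.2124
  6       250.00       170.8517     1,025.1102
  7       250.00       160.3488     1,122.4419
  8    50,250.00    30,248.8197   241,990.5578
  Σ                 31,617.5397   247,119.2481
Price P = Σ PV = 31,617.5397.
Macaulay duration = Σ(t·PV) / P = 247,119.2481 / 31,617.5397 = 7.81589 years.

7.816 years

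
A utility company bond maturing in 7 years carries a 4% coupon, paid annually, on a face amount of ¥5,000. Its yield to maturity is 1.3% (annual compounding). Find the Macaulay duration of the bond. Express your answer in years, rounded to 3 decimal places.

Periodic yield y = 0.013. Discount each cash flow and weight by its year:
  t   CF        PV=CF/(1+0.013)^t    t·PV
  1       200.00       197.4334       197.4334
  2       200.00       194.8997       389.7993
  3       200.00       192.3985       577.1955
  4       200.00       189.9294       759.7176
  5       200.00       187.4920       937.4601
  6       200.00       185.0859     1,110.5154
  7     5,200.00     4,750.4771    33,253.3395
  Σ                  5,897.7159    37,225.4607
Price P = Σ PV = 5,897.7159.
Macaulay duration = Σ(t·PV) / P = 37,225.4607 / 5,897.7159 = 6.31184 years.

6.312 years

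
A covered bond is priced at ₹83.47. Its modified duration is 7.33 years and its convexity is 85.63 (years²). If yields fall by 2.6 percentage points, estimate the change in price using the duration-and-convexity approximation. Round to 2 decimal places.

+₹18.32

Duration effect: -D_mod·Δy = -7.33 × (-0.026) = +0.190580
Convexity effect: ½·C·(Δy)² = 0.5 × 85.63 × (-0.026)² = +0.02894294
ΔP/P ≈ +0.190580 + 0.02894294 = +0.21952294
ΔP ≈ 83.47 × (+0.21952294) = +18.3235798018.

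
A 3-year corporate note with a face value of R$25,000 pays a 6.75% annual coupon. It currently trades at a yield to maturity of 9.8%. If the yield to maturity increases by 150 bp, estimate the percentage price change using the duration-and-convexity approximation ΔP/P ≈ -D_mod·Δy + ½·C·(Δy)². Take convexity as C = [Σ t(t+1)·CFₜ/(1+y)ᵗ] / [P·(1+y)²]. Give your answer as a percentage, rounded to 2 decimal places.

-3.73%

With y = 0.098:
  t   CF        PV=CF/(1+0.098)^t    t·PV        t(t+1)·PV
  1     1,687.50     1,536.8852     1,536.8852       3,073.7705
  2     1,687.50     1,399.7133     2,799.4267       8,398.2800
  3    26,687.50    20,160.4802    60,481.4406     241,925.7622
  Σ                 23,097.0788    64,817.7525     253,397.8128
P = 23,097.0788; D_Mac = 2.80632 yrs; D_mod = 2.55585 yrs; C = 9.09999.
Duration effect: -2.55585 × (+0.015) = -0.038338
Convexity effect: 0.5 × 9.09999 × (0.015)² = +0.0010237
ΔP/P ≈ -0.038338 + 0.0010237 = -0.037314 = -3.7314%.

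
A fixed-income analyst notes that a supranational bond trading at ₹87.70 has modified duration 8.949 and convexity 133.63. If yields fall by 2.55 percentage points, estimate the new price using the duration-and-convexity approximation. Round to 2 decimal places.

Duration effect: -D_mod·Δy = -8.949 × (-0.0255) = +0.2281995
Convexity effect: ½·C·(Δy)² = 0.5 × 133.63 × (-0.0255)² = +0.04344645375
ΔP/P ≈ +0.2281995 + 0.04344645375 = +0.27164595375
New price ≈ 87.70 × (1 + 0.27164595375) = 111.523350143875.

₹111.52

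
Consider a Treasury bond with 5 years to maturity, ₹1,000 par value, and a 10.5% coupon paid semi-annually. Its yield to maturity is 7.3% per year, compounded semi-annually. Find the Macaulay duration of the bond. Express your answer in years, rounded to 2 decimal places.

Periodic yield y = 0.0365. Discount each cash flow and weight by its period:
  t   CF        PV=CF/(1+0.0365)^t    t·PV
  1        52.50        50.6512        50.6512
  2        52.50        48.8676        97.7351
  3        52.50        47.1467       141.4401
  4        52.50        45.4865       181.9458
  5        52.50        43.8847       219.4233
  6        52.50        42.3393       254.0357
  7        52.50        40.8483       285.9382
  8        52.50        39.4099       315.2789
  9        52.50        38.0221       342.1985
  10    1,052.50       735.4092     7,354.0917
  Σ                  1,132.0653     9,242.7385
Price P = Σ PV = 1,132.0653.
Macaulay duration = Σ(t·PV) / P = 9,242.7385 / 1,132.0653 = 8.16449 half-year periods.
In years: 8.16449 / 2 = 4.08225 years.

4.08 years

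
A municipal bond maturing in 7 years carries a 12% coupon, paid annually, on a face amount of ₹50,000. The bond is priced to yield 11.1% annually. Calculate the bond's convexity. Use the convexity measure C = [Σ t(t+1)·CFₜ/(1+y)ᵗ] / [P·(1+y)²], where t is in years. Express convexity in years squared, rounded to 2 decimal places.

29.73

With y = 0.111:
  t   CF        PV=CF/(1+0.111)^t    t·PV        t(t+1)·PV
  1     6,000.00     5,400.5401     5,400.5401      10,801.0801
  2     6,000.00     4,860.9721     9,721.9443      29,165.8329
  3     6,000.00     4,375.3125    13,125.9374      52,503.7495
  4     6,000.00     3,938.1750    15,752.7001      78,763.5007
  5     6,000.00     3,544.7120    17,723.5600     106,341.3600
  6     6,000.00     3,190.5599    19,143.3591     134,003.5140
  7    56,000.00    26,803.3831   187,623.6820   1,500,989.4559
  Σ                 52,113.6547   268,491.7230   1,912,568.4931
P = 52,113.6547.
Convexity = Σ t(t+1)·PV / [P·(1+y)²] = 1,912,568.4931 / (52,113.6547 × 1.234321) = 29.73291.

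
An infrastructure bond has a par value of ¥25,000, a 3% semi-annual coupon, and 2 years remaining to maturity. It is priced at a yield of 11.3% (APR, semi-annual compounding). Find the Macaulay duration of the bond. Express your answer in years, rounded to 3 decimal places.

1.952 years

Periodic yield y = 0.0565. Discount each cash flow and weight by its period:
  t   CF        PV=CF/(1+0.0565)^t    t·PV
  1       375.00       354.9456       354.9456
  2       375.00       335.9636       671.9273
  3       375.00       317.9968       953.9904
  4    25,375.00    20,367.0461    81,468.1842
  Σ                 21,375.9521    83,449.0475
Price P = Σ PV = 21,375.9521.
Macaulay duration = Σ(t·PV) / P = 83,449.0475 / 21,375.9521 = 3.90388 half-year periods.
In years: 3.90388 / 2 = 1.95194 years.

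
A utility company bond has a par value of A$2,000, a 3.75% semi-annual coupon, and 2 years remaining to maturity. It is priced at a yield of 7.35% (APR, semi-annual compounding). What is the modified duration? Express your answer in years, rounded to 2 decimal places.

1.87 years

Periodic yield y = 0.03675. First find Macaulay duration:
  t   CF        PV=CF/(1+0.03675)^t    t·PV
  1        37.50        36.1707        36.1707
  2        37.50        34.8886        69.7771
  3        37.50        33.6519       100.9556
  4     2,037.50     1,763.6055     7,054.4219
  Σ                  1,868.3166     7,261.3254
P = 1,868.3166; Macaulay duration = 7,261.3254 / 1,868.3166 = 3.88656 half-year periods = 1.94328 years.
Modified duration = D_Mac / (1 + y) = 1.94328 / 1.03675 = 1.87440 years.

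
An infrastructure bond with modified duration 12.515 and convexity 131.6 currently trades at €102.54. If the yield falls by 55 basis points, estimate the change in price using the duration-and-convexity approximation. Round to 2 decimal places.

+€7.26

Duration effect: -D_mod·Δy = -12.515 × (-0.0055) = +0.0688325
Convexity effect: ½·C·(Δy)² = 0.5 × 131.6 × (-0.0055)² = +0.00199045
ΔP/P ≈ +0.0688325 + 0.00199045 = +0.07082295
ΔP ≈ 102.54 × (+0.07082295) = +7.262185293.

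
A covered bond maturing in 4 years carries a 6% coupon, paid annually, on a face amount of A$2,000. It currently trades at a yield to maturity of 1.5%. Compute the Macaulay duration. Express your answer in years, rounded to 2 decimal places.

Periodic yield y = 0.015. Discount each cash flow and weight by its year:
  t   CF        PV=CF/(1+0.015)^t    t·PV
  1       120.00       118.2266       118.2266
  2       120.00       116.4794       232.9588
  3       120.00       114.7580       344.2741
  4     2,120.00     1,997.4306     7,989.7223
  Σ                  2,346.8946     8,685.1818
Price P = Σ PV = 2,346.8946.
Macaulay duration = Σ(t·PV) / P = 8,685.1818 / 2,346.8946 = 3.70071 years.

3.70 years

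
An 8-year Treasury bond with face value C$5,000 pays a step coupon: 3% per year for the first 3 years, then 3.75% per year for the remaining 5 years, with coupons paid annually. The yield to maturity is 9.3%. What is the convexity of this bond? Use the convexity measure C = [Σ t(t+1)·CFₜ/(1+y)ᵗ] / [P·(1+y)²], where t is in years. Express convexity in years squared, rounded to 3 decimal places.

49.993

With y = 0.093:
  t   CF        PV=CF/(1+0.093)^t    t·PV        t(t+1)·PV
  1       150.00       137.2370       137.2370         274.4739
  2       150.00       125.5599       251.1198         753.3594
  3       150.00       114.8764       344.6292       1,378.5167
  4       187.50       131.3774       525.5096       2,627.5478
  5       187.50       120.1989       600.9945       3,605.9667
  6       187.50       109.9715       659.8292       4,618.8046
  7       187.50       100.6144       704.3008       5,634.4064
  8     5,187.50     2,546.8116    20,374.4926     183,370.4330
  Σ                  3,386.6470    23,598.1125     202,263.5084
P = 3,386.6470.
Convexity = Σ t(t+1)·PV / [P·(1+y)²] = 202,263.5084 / (3,386.6470 × 1.194649) = 49.99278.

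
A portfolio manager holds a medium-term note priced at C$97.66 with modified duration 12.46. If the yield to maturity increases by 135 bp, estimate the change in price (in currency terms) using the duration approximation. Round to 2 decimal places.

-C$16.43

Duration approximation: ΔP/P ≈ -D_mod · Δy = -12.46 × (+0.0135) = -0.168210.
ΔP ≈ 97.66 × (-0.168210) = -16.4273886.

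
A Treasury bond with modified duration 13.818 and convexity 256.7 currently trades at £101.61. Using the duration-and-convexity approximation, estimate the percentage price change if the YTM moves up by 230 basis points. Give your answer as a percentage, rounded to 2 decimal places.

Duration effect: -D_mod·Δy = -13.818 × (+0.023) = -0.317814
Convexity effect: ½·C·(Δy)² = 0.5 × 256.7 × (0.023)² = +0.06789715
ΔP/P ≈ -0.317814 + 0.06789715 = -0.24991685
= -24.991685%.

-24.99%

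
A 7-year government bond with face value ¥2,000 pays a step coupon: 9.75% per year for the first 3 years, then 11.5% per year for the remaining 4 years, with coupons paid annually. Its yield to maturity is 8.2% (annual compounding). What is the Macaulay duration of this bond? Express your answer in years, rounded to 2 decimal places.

Periodic yield y = 0.082. Discount each cash flow and weight by its year:
  t   CF        PV=CF/(1+0.082)^t    t·PV
  1       195.00       180.2218       180.2218
  2       195.00       166.5636       333.1272
  3       195.00       153.9405       461.8214
  4       230.00       167.8104       671.2415
  5       230.00       155.0928       775.4638
  6       230.00       143.3390       860.0338
  7     2,230.00     1,284.4406     8,991.0845
  Σ                  2,251.4086    12,272.9940
Price P = Σ PV = 2,251.4086.
Macaulay duration = Σ(t·PV) / P = 12,272.9940 / 2,251.4086 = 5.45125 years.

5.45 years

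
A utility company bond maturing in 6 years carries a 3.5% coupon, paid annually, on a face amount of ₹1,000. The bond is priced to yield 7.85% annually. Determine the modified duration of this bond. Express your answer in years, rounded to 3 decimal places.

Periodic yield y = 0.0785. First find Macaulay duration:
  t   CF        PV=CF/(1+0.0785)^t    t·PV
  1        35.00        32.4525        32.4525
  2        35.00        30.0904        60.1808
  3        35.00        27.9002        83.7007
  4        35.00        25.8695       103.4779
  5        35.00        23.9865       119.9326
  6     1,035.00       657.6873     3,946.1238
  Σ                    797.9864     4,345.8682
P = 797.9864; Macaulay duration = 4,345.8682 / 797.9864 = 5.44604 years.
Modified duration = D_Mac / (1 + y) = 5.44604 / 1.0785 = 5.04965 years.

5.050 years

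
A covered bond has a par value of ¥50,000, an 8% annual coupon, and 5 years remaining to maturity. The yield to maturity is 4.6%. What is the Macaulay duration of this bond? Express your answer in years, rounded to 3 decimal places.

Periodic yield y = 0.046. Discount each cash flow and weight by its year:
  t   CF        PV=CF/(1+0.046)^t    t·PV
  1     4,000.00     3,824.0918     3,824.0918
  2     4,000.00     3,655.9195     7,311.8390
  3     4,000.00     3,495.1429    10,485.4287
  4     4,000.00     3,341.4368    13,365.7473
  5    54,000.00    43,125.6185   215,628.0927
  Σ                 57,442.2095   250,615.1995
Price P = Σ PV = 57,442.2095.
Macaulay duration = Σ(t·PV) / P = 250,615.1995 / 57,442.2095 = 4.36291 years.

4.363 years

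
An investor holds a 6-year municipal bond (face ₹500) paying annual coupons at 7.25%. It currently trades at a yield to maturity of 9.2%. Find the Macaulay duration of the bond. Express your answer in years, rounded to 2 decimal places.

Periodic yield y = 0.092. Discount each cash flow and weight by its year:
  t   CF        PV=CF/(1+0.092)^t    t·PV
  1        36.25        33.1960        33.1960
  2        36.25        30.3992        60.7985
  3        36.25        27.8381        83.5144
  4        36.25        25.4928       101.9712
  5        36.25        23.3451       116.7253
  6       536.25       316.2507     1,897.5041
  Σ                    456.5219     2,293.7094
Price P = Σ PV = 456.5219.
Macaulay duration = Σ(t·PV) / P = 2,293.7094 / 456.5219 = 5.02431 years.

5.02 years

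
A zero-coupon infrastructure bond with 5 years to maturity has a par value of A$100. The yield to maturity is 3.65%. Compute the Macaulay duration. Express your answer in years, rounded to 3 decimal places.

5.000 years

A zero-coupon bond has a single cash flow at maturity, so its Macaulay duration equals its maturity: 5 years.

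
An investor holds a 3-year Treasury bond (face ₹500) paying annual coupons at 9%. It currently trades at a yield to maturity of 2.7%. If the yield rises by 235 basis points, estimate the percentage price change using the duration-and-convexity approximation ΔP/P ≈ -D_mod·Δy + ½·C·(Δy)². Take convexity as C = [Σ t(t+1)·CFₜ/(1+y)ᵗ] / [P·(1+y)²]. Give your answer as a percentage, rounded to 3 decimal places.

With y = 0.027:
  t   CF        PV=CF/(1+0.027)^t    t·PV        t(t+1)·PV
  1        45.00        43.8169        43.8169          87.6339
  2        45.00        42.6650        85.3300         255.9899
  3       545.00       503.1357     1,509.4072       6,037.6289
  Σ                    589.6177     1,638.5541       6,381.2527
P = 589.6177; D_Mac = 2.77901 yrs; D_mod = 2.70595 yrs; C = 10.26112.
Duration effect: -2.70595 × (+0.0235) = -0.063590
Convexity effect: 0.5 × 10.26112 × (0.0235)² = +0.0028334
ΔP/P ≈ -0.063590 + 0.0028334 = -0.060756 = -6.0756%.

-6.076%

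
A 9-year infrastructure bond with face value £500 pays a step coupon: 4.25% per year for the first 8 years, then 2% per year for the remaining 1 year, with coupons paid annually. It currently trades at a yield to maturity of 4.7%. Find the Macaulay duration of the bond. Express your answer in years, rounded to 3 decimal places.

7.616 years

Periodic yield y = 0.047. Discount each cash flow and weight by its year:
  t   CF        PV=CF/(1+0.047)^t    t·PV
  1        21.25        20.2961        20.2961
  2        21.25        19.3850        38.7700
  3        21.25        18.5148        55.5444
  4        21.25        17.6837        70.7346
  5        21.25        16.8898        84.4492
  6        21.25        16.1317        96.7899
  7        21.25        15.4075       107.8525
  8        21.25        14.7159       117.7268
  9       510.00       337.3262     3,035.9356
  Σ                    476.3505     3,628.0991
Price P = Σ PV = 476.3505.
Macaulay duration = Σ(t·PV) / P = 3,628.0991 / 476.3505 = 7.61645 years.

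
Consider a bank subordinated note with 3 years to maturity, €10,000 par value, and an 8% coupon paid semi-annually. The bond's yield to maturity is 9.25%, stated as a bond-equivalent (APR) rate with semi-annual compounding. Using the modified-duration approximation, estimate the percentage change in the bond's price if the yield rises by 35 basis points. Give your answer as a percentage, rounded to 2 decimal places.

-0.91%

Periodic yield y = 0.04625. Modified duration first:
  t   CF        PV=CF/(1+0.04625)^t    t·PV
  1       400.00       382.3178       382.3178
  2       400.00       365.4173       730.8345
  3       400.00       349.2638     1,047.7914
  4       400.00       333.8244     1,335.2977
  5       400.00       319.0675     1,595.3377
  6    10,400.00     7,929.0383    47,574.2295
  Σ                  9,678.9291    52,665.8087
P = 9,678.9291; D_Mac = 5.44128 half-year periods = 2.72064 yrs; D_mod = 2.72064/(1+0.04625) = 2.60038 yrs.
ΔP/P ≈ -D_mod · Δy = -2.60038 × (+0.0035) = -0.009101 = -0.9101%.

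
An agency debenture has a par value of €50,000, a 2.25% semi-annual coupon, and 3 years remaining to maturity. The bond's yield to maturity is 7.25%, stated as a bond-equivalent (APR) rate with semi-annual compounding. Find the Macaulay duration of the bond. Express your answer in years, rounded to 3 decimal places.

2.910 years

Periodic yield y = 0.03625. Discount each cash flow and weight by its period:
  t   CF        PV=CF/(1+0.03625)^t    t·PV
  1       562.50       542.8227       542.8227
  2       562.50       523.8337     1,047.6674
  3       562.50       505.5090     1,516.5270
  4       562.50       487.8253     1,951.3013
  5       562.50       470.7603     2,353.8014
  6    50,562.50    40,835.8197   245,014.9182
  Σ                 43,366.5707   252,427.0380
Price P = Σ PV = 43,366.5707.
Macaulay duration = Σ(t·PV) / P = 252,427.0380 / 43,366.5707 = 5.82077 half-year periods.
In years: 5.82077 / 2 = 2.91039 years.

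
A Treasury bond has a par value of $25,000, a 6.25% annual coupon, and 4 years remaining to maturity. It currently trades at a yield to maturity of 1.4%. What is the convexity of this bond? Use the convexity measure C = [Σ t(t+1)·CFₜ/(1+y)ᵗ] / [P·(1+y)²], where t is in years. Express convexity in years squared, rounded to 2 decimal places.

17.45

With y = 0.014:
  t   CF        PV=CF/(1+0.014)^t    t·PV        t(t+1)·PV
  1     1,562.50     1,540.9270     1,540.9270       3,081.8540
  2     1,562.50     1,519.6519     3,039.3038       9,117.9114
  3     1,562.50     1,498.6705     4,496.0115      17,984.0461
  4    26,562.50    25,125.6397   100,502.5587     502,512.7936
  Σ                 29,684.8891   109,578.8011     532,696.6051
P = 29,684.8891.
Convexity = Σ t(t+1)·PV / [P·(1+y)²] = 532,696.6051 / (29,684.8891 × 1.028196) = 17.45294.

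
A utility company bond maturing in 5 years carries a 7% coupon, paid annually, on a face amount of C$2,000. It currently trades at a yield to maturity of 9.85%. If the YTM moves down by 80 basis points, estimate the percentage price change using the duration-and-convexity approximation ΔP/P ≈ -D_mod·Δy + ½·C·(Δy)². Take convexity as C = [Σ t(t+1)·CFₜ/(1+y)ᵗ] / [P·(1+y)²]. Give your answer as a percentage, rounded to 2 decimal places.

With y = 0.0985:
  t   CF        PV=CF/(1+0.0985)^t    t·PV        t(t+1)·PV
  1       140.00       127.4465       127.4465         254.8930
  2       140.00       116.0187       232.0374         696.1121
  3       140.00       105.6155       316.8466       1,267.3866
  4       140.00        96.1452       384.5810       1,922.9048
  5     2,140.00     1,337.8686     6,689.3431      40,136.0586
  Σ                  1,783.0946     7,750.2546      44,277.3550
P = 1,783.0946; D_Mac = 4.34652 yrs; D_mod = 3.95678 yrs; C = 20.57819.
Duration effect: -3.95678 × (-0.008) = +0.031654
Convexity effect: 0.5 × 20.57819 × (-0.008)² = +0.0006585
ΔP/P ≈ +0.031654 + 0.0006585 = +0.032313 = +3.2313%.

+3.23%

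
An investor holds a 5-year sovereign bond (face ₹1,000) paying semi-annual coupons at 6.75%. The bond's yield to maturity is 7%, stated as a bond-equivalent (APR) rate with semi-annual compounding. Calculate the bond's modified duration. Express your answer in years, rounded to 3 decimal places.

Periodic yield y = 0.035. First find Macaulay duration:
  t   CF        PV=CF/(1+0.035)^t    t·PV
  1        33.75        32.6087        32.6087
  2        33.75        31.5060        63.0120
  3        33.75        30.4406        91.3217
  4        33.75        29.4112       117.6447
  5        33.75        28.4166       142.0830
  6        33.75        27.4556       164.7339
  7        33.75        26.5272       185.6904
  8        33.75        25.6301       205.0411
  9        33.75        24.7634       222.8708
  10    1,033.75       732.8448     7,328.4482
  Σ                    989.6042     8,553.4544
P = 989.6042; Macaulay duration = 8,553.4544 / 989.6042 = 8.64331 half-year periods = 4.32165 years.
Modified duration = D_Mac / (1 + y) = 4.32165 / 1.035 = 4.17551 years.

4.176 years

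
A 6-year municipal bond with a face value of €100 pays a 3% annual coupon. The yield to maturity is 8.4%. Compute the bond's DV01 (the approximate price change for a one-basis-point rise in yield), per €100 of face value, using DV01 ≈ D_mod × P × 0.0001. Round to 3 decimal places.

Periodic yield y = 0.084.
  t   CF        PV=CF/(1+0.084)^t    t·PV
  1         3.00         2.7675         2.7675
  2         3.00         2.5531         5.1061
  3         3.00         2.3552         7.0657
  4         3.00         2.1727         8.6909
  5         3.00         2.0044        10.0218
  6       103.00        63.4836       380.9016
  Σ                     75.3365       414.5536
P = 75.3365; D_Mac = 5.50269 yrs; D_mod = 5.07628 yrs.
DV01 ≈ 5.07628 × 75.3365 × 0.0001 = 0.038243.

€0.038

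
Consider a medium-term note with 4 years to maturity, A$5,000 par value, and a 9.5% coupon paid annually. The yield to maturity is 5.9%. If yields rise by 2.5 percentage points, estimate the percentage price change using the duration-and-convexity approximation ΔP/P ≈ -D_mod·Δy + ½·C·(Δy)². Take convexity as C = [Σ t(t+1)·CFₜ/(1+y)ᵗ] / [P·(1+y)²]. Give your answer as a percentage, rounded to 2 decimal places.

-7.88%

With y = 0.059:
  t   CF        PV=CF/(1+0.059)^t    t·PV        t(t+1)·PV
  1       475.00       448.5364       448.5364         897.0727
  2       475.00       423.5471       847.0942       2,541.2825
  3       475.00       399.9500     1,199.8501       4,799.4003
  4     5,475.00     4,353.1164    17,412.4657      87,062.3286
  Σ                  5,625.1499    19,907.9463      95,300.0841
P = 5,625.1499; D_Mac = 3.53910 yrs; D_mod = 3.34192 yrs; C = 15.10662.
Duration effect: -3.34192 × (+0.025) = -0.083548
Convexity effect: 0.5 × 15.10662 × (0.025)² = +0.0047208
ΔP/P ≈ -0.083548 + 0.0047208 = -0.078827 = -7.8827%.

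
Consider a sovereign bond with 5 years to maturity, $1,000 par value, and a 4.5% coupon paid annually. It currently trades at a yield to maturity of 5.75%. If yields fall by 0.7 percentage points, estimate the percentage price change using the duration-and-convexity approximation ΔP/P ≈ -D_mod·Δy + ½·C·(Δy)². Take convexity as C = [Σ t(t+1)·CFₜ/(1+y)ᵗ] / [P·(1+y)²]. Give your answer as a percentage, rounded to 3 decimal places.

+3.086%

With y = 0.0575:
  t   CF        PV=CF/(1+0.0575)^t    t·PV        t(t+1)·PV
  1        45.00        42.5532        42.5532          85.1064
  2        45.00        40.2394        80.4788         241.4365
  3        45.00        38.0515       114.1544         456.6176
  4        45.00        35.9825       143.9299         719.6495
  5     1,045.00       790.1589     3,950.7943      23,704.7656
  Σ                    946.9854     4,331.9106      25,207.5756
P = 946.9854; D_Mac = 4.57442 yrs; D_mod = 4.32569 yrs; C = 23.80274.
Duration effect: -4.32569 × (-0.007) = +0.030280
Convexity effect: 0.5 × 23.80274 × (-0.007)² = +0.0005832
ΔP/P ≈ +0.030280 + 0.0005832 = +0.030863 = +3.0863%.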